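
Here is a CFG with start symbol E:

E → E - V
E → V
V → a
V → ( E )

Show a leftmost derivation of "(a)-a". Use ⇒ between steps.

E⇒E-V⇒V-V⇒(E)-V⇒(V)-V⇒(a)-V⇒(a)-a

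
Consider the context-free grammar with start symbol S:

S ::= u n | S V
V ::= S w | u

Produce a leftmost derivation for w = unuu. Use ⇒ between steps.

S ⇒ SV   [S ::= S V]
SV ⇒ SVV   [S ::= S V]
SVV ⇒ unVV   [S ::= u n]
unVV ⇒ unuV   [V ::= u]
unuV ⇒ unuu   [V ::= u]

S ⇒ SV ⇒ SVV ⇒ unVV ⇒ unuV ⇒ unuu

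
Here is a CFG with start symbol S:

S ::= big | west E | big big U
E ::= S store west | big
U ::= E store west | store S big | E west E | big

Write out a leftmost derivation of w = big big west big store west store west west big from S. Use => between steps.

S => big big U   [S ::= big big U]
big big U => big big E west E   [U ::= E west E]
big big E west E => big big S store west west E   [E ::= S store west]
big big S store west west E => big big west E store west west E   [S ::= west E]
big big west E store west west E => big big west S store west store west west E   [E ::= S store west]
big big west S store west store west west E => big big west big store west store west west E   [S ::= big]
big big west big store west store west west E => big big west big store west store west west big   [E ::= big]

S => big big U => big big E west E => big big S store west west E => big big west E store west west E => big big west S store west store west west E => big big west big store west store west west E => big big west big store west store west west big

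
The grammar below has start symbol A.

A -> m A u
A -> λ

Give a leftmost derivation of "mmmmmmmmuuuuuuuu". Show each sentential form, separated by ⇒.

A ⇒ mAu   [A -> m A u]
mAu ⇒ mmAuu   [A -> m A u]
mmAuu ⇒ mmmAuuu   [A -> m A u]
mmmAuuu ⇒ mmmmAuuuu   [A -> m A u]
mmmmAuuuu ⇒ mmmmmAuuuuu   [A -> m A u]
mmmmmAuuuuu ⇒ mmmmmmAuuuuuu   [A -> m A u]
mmmmmmAuuuuuu ⇒ mmmmmmmAuuuuuuu   [A -> m A u]
mmmmmmmAuuuuuuu ⇒ mmmmmmmmAuuuuuuuu   [A -> m A u]
mmmmmmmmAuuuuuuuu ⇒ mmmmmmmmuuuuuuuu   [A -> λ]

A ⇒ mAu ⇒ mmAuu ⇒ mmmAuuu ⇒ mmmmAuuuu ⇒ mmmmmAuuuuu ⇒ mmmmmmAuuuuuu ⇒ mmmmmmmAuuuuuuu ⇒ mmmmmmmmAuuuuuuuu ⇒ mmmmmmmmuuuuuuuu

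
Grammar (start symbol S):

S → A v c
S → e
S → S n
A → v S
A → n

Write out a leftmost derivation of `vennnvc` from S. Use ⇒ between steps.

S ⇒ Avc   [S → A v c]
Avc ⇒ vSvc   [A → v S]
vSvc ⇒ vSnvc   [S → S n]
vSnvc ⇒ vSnnvc   [S → S n]
vSnnvc ⇒ vSnnnvc   [S → S n]
vSnnnvc ⇒ vennnvc   [S → e]

S ⇒ Avc ⇒ vSvc ⇒ vSnvc ⇒ vSnnvc ⇒ vSnnnvc ⇒ vennnvc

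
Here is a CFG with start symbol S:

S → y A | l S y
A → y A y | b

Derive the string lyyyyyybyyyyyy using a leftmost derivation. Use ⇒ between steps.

S ⇒ lSy ⇒ lyAy ⇒ lyyAyy ⇒ lyyyAyyy ⇒ lyyyyAyyyy ⇒ lyyyyyAyyyyy ⇒ lyyyyyyAyyyyyy ⇒ lyyyyyybyyyyyy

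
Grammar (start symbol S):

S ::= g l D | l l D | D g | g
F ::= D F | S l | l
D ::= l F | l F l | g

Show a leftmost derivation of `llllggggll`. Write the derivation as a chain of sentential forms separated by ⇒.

S ⇒ llD ⇒ lllF ⇒ lllDF ⇒ llllFF ⇒ llllDFF ⇒ llllgFF ⇒ llllgDFF ⇒ llllggFF ⇒ llllggSlF ⇒ llllggDglF ⇒ llllgggglF ⇒ llllggggll

S ⇒ llD   [S ::= l l D]
llD ⇒ lllF   [D ::= l F]
lllF ⇒ lllDF   [F ::= D F]
lllDF ⇒ llllFF   [D ::= l F]
llllFF ⇒ llllDFF   [F ::= D F]
llllDFF ⇒ llllgFF   [D ::= g]
llllgFF ⇒ llllgDFF   [F ::= D F]
llllgDFF ⇒ llllggFF   [D ::= g]
llllggFF ⇒ llllggSlF   [F ::= S l]
llllggSlF ⇒ llllggDglF   [S ::= D g]
llllggDglF ⇒ llllgggglF   [D ::= g]
llllgggglF ⇒ llllggggll   [F ::= l]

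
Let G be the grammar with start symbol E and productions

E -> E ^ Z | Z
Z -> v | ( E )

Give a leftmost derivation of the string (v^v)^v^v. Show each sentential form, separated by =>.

E => E^Z   [E -> E ^ Z]
E^Z => E^Z^Z   [E -> E ^ Z]
E^Z^Z => Z^Z^Z   [E -> Z]
Z^Z^Z => (E)^Z^Z   [Z -> ( E )]
(E)^Z^Z => (E^Z)^Z^Z   [E -> E ^ Z]
(E^Z)^Z^Z => (Z^Z)^Z^Z   [E -> Z]
(Z^Z)^Z^Z => (v^Z)^Z^Z   [Z -> v]
(v^Z)^Z^Z => (v^v)^Z^Z   [Z -> v]
(v^v)^Z^Z => (v^v)^v^Z   [Z -> v]
(v^v)^v^Z => (v^v)^v^v   [Z -> v]

E => E^Z => E^Z^Z => Z^Z^Z => (E)^Z^Z => (E^Z)^Z^Z => (Z^Z)^Z^Z => (v^Z)^Z^Z => (v^v)^Z^Z => (v^v)^v^Z => (v^v)^v^v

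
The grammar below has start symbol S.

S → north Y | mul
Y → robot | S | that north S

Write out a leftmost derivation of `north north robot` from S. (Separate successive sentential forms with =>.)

S => north Y   [S → north Y]
north Y => north S   [Y → S]
north S => north north Y   [S → north Y]
north north Y => north north robot   [Y → robot]

S => north Y => north S => north north Y => north north robot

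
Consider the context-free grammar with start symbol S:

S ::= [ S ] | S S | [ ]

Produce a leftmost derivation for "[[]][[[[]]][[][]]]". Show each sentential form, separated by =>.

S=>SS=>[S]S=>[[]]S=>[[]][S]=>[[]][SS]=>[[]][[S]S]=>[[]][[[S]]S]=>[[]][[[[]]]S]=>[[]][[[[]]][S]]=>[[]][[[[]]][SS]]=>[[]][[[[]]][[]S]]=>[[]][[[[]]][[][]]]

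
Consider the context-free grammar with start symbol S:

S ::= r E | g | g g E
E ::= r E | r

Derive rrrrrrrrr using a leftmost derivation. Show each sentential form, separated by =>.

S=>rE=>rrE=>rrrE=>rrrrE=>rrrrrE=>rrrrrrE=>rrrrrrrE=>rrrrrrrrE=>rrrrrrrrr

S => rE   [S ::= r E]
rE => rrE   [E ::= r E]
rrE => rrrE   [E ::= r E]
rrrE => rrrrE   [E ::= r E]
rrrrE => rrrrrE   [E ::= r E]
rrrrrE => rrrrrrE   [E ::= r E]
rrrrrrE => rrrrrrrE   [E ::= r E]
rrrrrrrE => rrrrrrrrE   [E ::= r E]
rrrrrrrrE => rrrrrrrrr   [E ::= r]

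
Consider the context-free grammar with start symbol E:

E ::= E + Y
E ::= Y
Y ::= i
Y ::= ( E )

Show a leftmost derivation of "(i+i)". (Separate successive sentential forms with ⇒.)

E ⇒ Y ⇒ (E) ⇒ (E+Y) ⇒ (Y+Y) ⇒ (i+Y) ⇒ (i+i)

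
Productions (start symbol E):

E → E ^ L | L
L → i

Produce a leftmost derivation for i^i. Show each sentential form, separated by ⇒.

E ⇒ E^L   [E → E ^ L]
E^L ⇒ L^L   [E → L]
L^L ⇒ i^L   [L → i]
i^L ⇒ i^i   [L → i]

E⇒E^L⇒L^L⇒i^L⇒i^i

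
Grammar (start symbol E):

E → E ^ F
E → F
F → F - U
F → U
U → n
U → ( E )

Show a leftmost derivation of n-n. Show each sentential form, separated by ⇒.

E ⇒ F   [E → F]
F ⇒ F-U   [F → F - U]
F-U ⇒ U-U   [F → U]
U-U ⇒ n-U   [U → n]
n-U ⇒ n-n   [U → n]

E ⇒ F ⇒ F-U ⇒ U-U ⇒ n-U ⇒ n-n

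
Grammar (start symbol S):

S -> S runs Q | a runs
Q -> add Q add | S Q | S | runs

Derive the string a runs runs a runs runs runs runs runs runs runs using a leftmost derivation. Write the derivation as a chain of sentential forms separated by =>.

S => S runs Q => a runs runs Q => a runs runs S => a runs runs S runs Q => a runs runs S runs Q runs Q => a runs runs S runs Q runs Q runs Q => a runs runs a runs runs Q runs Q runs Q => a runs runs a runs runs runs runs Q runs Q => a runs runs a runs runs runs runs runs runs Q => a runs runs a runs runs runs runs runs runs runs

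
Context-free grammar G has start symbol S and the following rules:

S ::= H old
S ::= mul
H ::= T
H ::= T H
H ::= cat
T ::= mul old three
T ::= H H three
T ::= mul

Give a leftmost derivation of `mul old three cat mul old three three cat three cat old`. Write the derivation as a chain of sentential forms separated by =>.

S => H old   [S ::= H old]
H old => T H old   [H ::= T H]
T H old => H H three H old   [T ::= H H three]
H H three H old => T H H three H old   [H ::= T H]
T H H three H old => mul old three H H three H old   [T ::= mul old three]
mul old three H H three H old => mul old three T H three H old   [H ::= T]
mul old three T H three H old => mul old three H H three H three H old   [T ::= H H three]
mul old three H H three H three H old => mul old three cat H three H three H old   [H ::= cat]
mul old three cat H three H three H old => mul old three cat T three H three H old   [H ::= T]
mul old three cat T three H three H old => mul old three cat mul old three three H three H old   [T ::= mul old three]
mul old three cat mul old three three H three H old => mul old three cat mul old three three cat three H old   [H ::= cat]
mul old three cat mul old three three cat three H old => mul old three cat mul old three three cat three cat old   [H ::= cat]

S => H old => T H old => H H three H old => T H H three H old => mul old three H H three H old => mul old three T H three H old => mul old three H H three H three H old => mul old three cat H three H three H old => mul old three cat T three H three H old => mul old three cat mul old three three H three H old => mul old three cat mul old three three cat three H old => mul old three cat mul old three three cat three cat old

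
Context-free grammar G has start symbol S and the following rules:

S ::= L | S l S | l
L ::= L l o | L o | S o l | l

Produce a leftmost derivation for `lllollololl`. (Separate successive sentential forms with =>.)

S => SlS => LlS => LlolS => LlololS => SollololS => SlSollololS => LlSollololS => llSollololS => lllollololS => lllollololl

S => SlS   [S ::= S l S]
SlS => LlS   [S ::= L]
LlS => LlolS   [L ::= L l o]
LlolS => LlololS   [L ::= L l o]
LlololS => SollololS   [L ::= S o l]
SollololS => SlSollololS   [S ::= S l S]
SlSollololS => LlSollololS   [S ::= L]
LlSollololS => llSollololS   [L ::= l]
llSollololS => lllollololS   [S ::= l]
lllollololS => lllollololl   [S ::= l]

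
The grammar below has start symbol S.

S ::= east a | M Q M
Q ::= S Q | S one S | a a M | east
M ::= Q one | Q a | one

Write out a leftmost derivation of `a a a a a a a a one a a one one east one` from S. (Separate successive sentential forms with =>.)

S => M Q M   [S ::= M Q M]
M Q M => Q one Q M   [M ::= Q one]
Q one Q M => a a M one Q M   [Q ::= a a M]
a a M one Q M => a a Q one one Q M   [M ::= Q one]
a a Q one one Q M => a a a a M one one Q M   [Q ::= a a M]
a a a a M one one Q M => a a a a Q a one one Q M   [M ::= Q a]
a a a a Q a one one Q M => a a a a a a M a one one Q M   [Q ::= a a M]
a a a a a a M a one one Q M => a a a a a a Q a a one one Q M   [M ::= Q a]
a a a a a a Q a a one one Q M => a a a a a a a a M a a one one Q M   [Q ::= a a M]
a a a a a a a a M a a one one Q M => a a a a a a a a one a a one one Q M   [M ::= one]
a a a a a a a a one a a one one Q M => a a a a a a a a one a a one one east M   [Q ::= east]
a a a a a a a a one a a one one east M => a a a a a a a a one a a one one east one   [M ::= one]

S => M Q M => Q one Q M => a a M one Q M => a a Q one one Q M => a a a a M one one Q M => a a a a Q a one one Q M => a a a a a a M a one one Q M => a a a a a a Q a a one one Q M => a a a a a a a a M a a one one Q M => a a a a a a a a one a a one one Q M => a a a a a a a a one a a one one east M => a a a a a a a a one a a one one east one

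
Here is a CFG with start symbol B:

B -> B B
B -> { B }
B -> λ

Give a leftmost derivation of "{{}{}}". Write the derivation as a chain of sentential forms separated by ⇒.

B ⇒ BB ⇒ BBB ⇒ {B}BB ⇒ {BB}BB ⇒ {{B}B}BB ⇒ {{}B}BB ⇒ {{}BB}BB ⇒ {{}{B}B}BB ⇒ {{}{}B}BB ⇒ {{}{}}BB ⇒ {{}{}}B ⇒ {{}{}}

B ⇒ BB   [B -> B B]
BB ⇒ BBB   [B -> B B]
BBB ⇒ {B}BB   [B -> { B }]
{B}BB ⇒ {BB}BB   [B -> B B]
{BB}BB ⇒ {{B}B}BB   [B -> { B }]
{{B}B}BB ⇒ {{}B}BB   [B -> λ]
{{}B}BB ⇒ {{}BB}BB   [B -> B B]
{{}BB}BB ⇒ {{}{B}B}BB   [B -> { B }]
{{}{B}B}BB ⇒ {{}{}B}BB   [B -> λ]
{{}{}B}BB ⇒ {{}{}}BB   [B -> λ]
{{}{}}BB ⇒ {{}{}}B   [B -> λ]
{{}{}}B ⇒ {{}{}}   [B -> λ]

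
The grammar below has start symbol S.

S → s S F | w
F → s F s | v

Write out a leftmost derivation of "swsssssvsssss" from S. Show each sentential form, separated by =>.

S=>sSF=>swF=>swsFs=>swssFss=>swsssFsss=>swssssFssss=>swsssssFsssss=>swsssssvsssss

S => sSF   [S → s S F]
sSF => swF   [S → w]
swF => swsFs   [F → s F s]
swsFs => swssFss   [F → s F s]
swssFss => swsssFsss   [F → s F s]
swsssFsss => swssssFssss   [F → s F s]
swssssFssss => swsssssFsssss   [F → s F s]
swsssssFsssss => swsssssvsssss   [F → v]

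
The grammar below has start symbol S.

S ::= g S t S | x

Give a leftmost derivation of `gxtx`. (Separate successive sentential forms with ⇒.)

S⇒gStS⇒gxtS⇒gxtx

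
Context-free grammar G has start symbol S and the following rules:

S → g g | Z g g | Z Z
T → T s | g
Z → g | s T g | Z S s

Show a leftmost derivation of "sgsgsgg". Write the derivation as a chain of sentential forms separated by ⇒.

S ⇒ ZZ   [S → Z Z]
ZZ ⇒ sTgZ   [Z → s T g]
sTgZ ⇒ sTsgZ   [T → T s]
sTsgZ ⇒ sgsgZ   [T → g]
sgsgZ ⇒ sgsgsTg   [Z → s T g]
sgsgsTg ⇒ sgsgsgg   [T → g]

S⇒ZZ⇒sTgZ⇒sTsgZ⇒sgsgZ⇒sgsgsTg⇒sgsgsgg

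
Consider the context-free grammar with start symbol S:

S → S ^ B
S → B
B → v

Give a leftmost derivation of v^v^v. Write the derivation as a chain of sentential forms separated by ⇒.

S ⇒ S^B ⇒ S^B^B ⇒ B^B^B ⇒ v^B^B ⇒ v^v^B ⇒ v^v^v

S ⇒ S^B   [S → S ^ B]
S^B ⇒ S^B^B   [S → S ^ B]
S^B^B ⇒ B^B^B   [S → B]
B^B^B ⇒ v^B^B   [B → v]
v^B^B ⇒ v^v^B   [B → v]
v^v^B ⇒ v^v^v   [B → v]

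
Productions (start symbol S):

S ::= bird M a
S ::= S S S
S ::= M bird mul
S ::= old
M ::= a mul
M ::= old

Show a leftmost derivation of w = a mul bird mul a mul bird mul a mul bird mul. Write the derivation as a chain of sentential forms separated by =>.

S => S S S   [S ::= S S S]
S S S => M bird mul S S   [S ::= M bird mul]
M bird mul S S => a mul bird mul S S   [M ::= a mul]
a mul bird mul S S => a mul bird mul M bird mul S   [S ::= M bird mul]
a mul bird mul M bird mul S => a mul bird mul a mul bird mul S   [M ::= a mul]
a mul bird mul a mul bird mul S => a mul bird mul a mul bird mul M bird mul   [S ::= M bird mul]
a mul bird mul a mul bird mul M bird mul => a mul bird mul a mul bird mul a mul bird mul   [M ::= a mul]

S => S S S => M bird mul S S => a mul bird mul S S => a mul bird mul M bird mul S => a mul bird mul a mul bird mul S => a mul bird mul a mul bird mul M bird mul => a mul bird mul a mul bird mul a mul bird mul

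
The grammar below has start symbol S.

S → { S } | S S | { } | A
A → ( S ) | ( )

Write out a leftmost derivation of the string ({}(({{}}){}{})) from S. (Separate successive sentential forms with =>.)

S => A => (S) => (SS) => ({}S) => ({}A) => ({}(S)) => ({}(SS)) => ({}(SSS)) => ({}(ASS)) => ({}((S)SS)) => ({}(({S})SS)) => ({}(({{}})SS)) => ({}(({{}}){}S)) => ({}(({{}}){}{}))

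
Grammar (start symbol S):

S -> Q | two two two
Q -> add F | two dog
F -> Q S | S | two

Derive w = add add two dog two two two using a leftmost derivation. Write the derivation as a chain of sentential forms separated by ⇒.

S ⇒ Q ⇒ add F ⇒ add Q S ⇒ add add F S ⇒ add add S S ⇒ add add Q S ⇒ add add two dog S ⇒ add add two dog two two two

S ⇒ Q   [S -> Q]
Q ⇒ add F   [Q -> add F]
add F ⇒ add Q S   [F -> Q S]
add Q S ⇒ add add F S   [Q -> add F]
add add F S ⇒ add add S S   [F -> S]
add add S S ⇒ add add Q S   [S -> Q]
add add Q S ⇒ add add two dog S   [Q -> two dog]
add add two dog S ⇒ add add two dog two two two   [S -> two two two]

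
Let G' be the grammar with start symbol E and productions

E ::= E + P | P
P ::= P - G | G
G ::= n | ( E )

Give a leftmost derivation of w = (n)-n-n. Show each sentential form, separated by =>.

E => P => P-G => P-G-G => G-G-G => (E)-G-G => (P)-G-G => (G)-G-G => (n)-G-G => (n)-n-G => (n)-n-n

E => P   [E ::= P]
P => P-G   [P ::= P - G]
P-G => P-G-G   [P ::= P - G]
P-G-G => G-G-G   [P ::= G]
G-G-G => (E)-G-G   [G ::= ( E )]
(E)-G-G => (P)-G-G   [E ::= P]
(P)-G-G => (G)-G-G   [P ::= G]
(G)-G-G => (n)-G-G   [G ::= n]
(n)-G-G => (n)-n-G   [G ::= n]
(n)-n-G => (n)-n-n   [G ::= n]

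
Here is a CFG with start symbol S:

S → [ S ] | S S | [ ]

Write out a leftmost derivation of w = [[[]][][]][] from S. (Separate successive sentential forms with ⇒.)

S ⇒ SS   [S → S S]
SS ⇒ [S]S   [S → [ S ]]
[S]S ⇒ [SS]S   [S → S S]
[SS]S ⇒ [SSS]S   [S → S S]
[SSS]S ⇒ [[S]SS]S   [S → [ S ]]
[[S]SS]S ⇒ [[[]]SS]S   [S → [ ]]
[[[]]SS]S ⇒ [[[]][]S]S   [S → [ ]]
[[[]][]S]S ⇒ [[[]][][]]S   [S → [ ]]
[[[]][][]]S ⇒ [[[]][][]][]   [S → [ ]]

S⇒SS⇒[S]S⇒[SS]S⇒[SSS]S⇒[[S]SS]S⇒[[[]]SS]S⇒[[[]][]S]S⇒[[[]][][]]S⇒[[[]][][]][]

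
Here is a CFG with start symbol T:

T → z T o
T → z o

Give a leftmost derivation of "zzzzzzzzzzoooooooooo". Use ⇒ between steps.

T ⇒ zTo ⇒ zzToo ⇒ zzzTooo ⇒ zzzzToooo ⇒ zzzzzTooooo ⇒ zzzzzzToooooo ⇒ zzzzzzzTooooooo ⇒ zzzzzzzzToooooooo ⇒ zzzzzzzzzTooooooooo ⇒ zzzzzzzzzzoooooooooo

T ⇒ zTo   [T → z T o]
zTo ⇒ zzToo   [T → z T o]
zzToo ⇒ zzzTooo   [T → z T o]
zzzTooo ⇒ zzzzToooo   [T → z T o]
zzzzToooo ⇒ zzzzzTooooo   [T → z T o]
zzzzzTooooo ⇒ zzzzzzToooooo   [T → z T o]
zzzzzzToooooo ⇒ zzzzzzzTooooooo   [T → z T o]
zzzzzzzTooooooo ⇒ zzzzzzzzToooooooo   [T → z T o]
zzzzzzzzToooooooo ⇒ zzzzzzzzzTooooooooo   [T → z T o]
zzzzzzzzzTooooooooo ⇒ zzzzzzzzzzoooooooooo   [T → z o]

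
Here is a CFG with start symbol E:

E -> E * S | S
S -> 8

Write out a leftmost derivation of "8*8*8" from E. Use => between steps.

E=>E*S=>E*S*S=>S*S*S=>8*S*S=>8*8*S=>8*8*8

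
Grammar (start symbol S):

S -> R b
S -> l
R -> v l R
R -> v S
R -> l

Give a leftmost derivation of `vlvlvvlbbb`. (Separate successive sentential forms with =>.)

S => Rb   [S -> R b]
Rb => vlRb   [R -> v l R]
vlRb => vlvlRb   [R -> v l R]
vlvlRb => vlvlvSb   [R -> v S]
vlvlvSb => vlvlvRbb   [S -> R b]
vlvlvRbb => vlvlvvSbb   [R -> v S]
vlvlvvSbb => vlvlvvRbbb   [S -> R b]
vlvlvvRbbb => vlvlvvlbbb   [R -> l]

S => Rb => vlRb => vlvlRb => vlvlvSb => vlvlvRbb => vlvlvvSbb => vlvlvvRbbb => vlvlvvlbbb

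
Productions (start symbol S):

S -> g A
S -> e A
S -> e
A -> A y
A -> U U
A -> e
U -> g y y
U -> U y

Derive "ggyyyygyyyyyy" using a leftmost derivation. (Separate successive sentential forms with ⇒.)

S ⇒ gA   [S -> g A]
gA ⇒ gAy   [A -> A y]
gAy ⇒ gUUy   [A -> U U]
gUUy ⇒ gUyUy   [U -> U y]
gUyUy ⇒ gUyyUy   [U -> U y]
gUyyUy ⇒ ggyyyyUy   [U -> g y y]
ggyyyyUy ⇒ ggyyyyUyy   [U -> U y]
ggyyyyUyy ⇒ ggyyyyUyyy   [U -> U y]
ggyyyyUyyy ⇒ ggyyyyUyyyy   [U -> U y]
ggyyyyUyyyy ⇒ ggyyyygyyyyyy   [U -> g y y]

S ⇒ gA ⇒ gAy ⇒ gUUy ⇒ gUyUy ⇒ gUyyUy ⇒ ggyyyyUy ⇒ ggyyyyUyy ⇒ ggyyyyUyyy ⇒ ggyyyyUyyyy ⇒ ggyyyygyyyyyy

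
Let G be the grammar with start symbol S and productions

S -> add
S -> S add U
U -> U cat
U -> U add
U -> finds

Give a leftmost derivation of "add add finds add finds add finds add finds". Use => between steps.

S => S add U   [S -> S add U]
S add U => S add U add U   [S -> S add U]
S add U add U => S add U add U add U   [S -> S add U]
S add U add U add U => S add U add U add U add U   [S -> S add U]
S add U add U add U add U => add add U add U add U add U   [S -> add]
add add U add U add U add U => add add finds add U add U add U   [U -> finds]
add add finds add U add U add U => add add finds add finds add U add U   [U -> finds]
add add finds add finds add U add U => add add finds add finds add finds add U   [U -> finds]
add add finds add finds add finds add U => add add finds add finds add finds add finds   [U -> finds]

S => S add U => S add U add U => S add U add U add U => S add U add U add U add U => add add U add U add U add U => add add finds add U add U add U => add add finds add finds add U add U => add add finds add finds add finds add U => add add finds add finds add finds add finds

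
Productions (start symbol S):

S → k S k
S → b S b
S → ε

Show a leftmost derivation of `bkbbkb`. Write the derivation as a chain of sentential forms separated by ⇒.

S ⇒ bSb   [S → b S b]
bSb ⇒ bkSkb   [S → k S k]
bkSkb ⇒ bkbSbkb   [S → b S b]
bkbSbkb ⇒ bkbbkb   [S → ε]

S ⇒ bSb ⇒ bkSkb ⇒ bkbSbkb ⇒ bkbbkb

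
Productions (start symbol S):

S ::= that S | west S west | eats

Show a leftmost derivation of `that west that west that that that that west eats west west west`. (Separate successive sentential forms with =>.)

S => that S   [S ::= that S]
that S => that west S west   [S ::= west S west]
that west S west => that west that S west   [S ::= that S]
that west that S west => that west that west S west west   [S ::= west S west]
that west that west S west west => that west that west that S west west   [S ::= that S]
that west that west that S west west => that west that west that that S west west   [S ::= that S]
that west that west that that S west west => that west that west that that that S west west   [S ::= that S]
that west that west that that that S west west => that west that west that that that that S west west   [S ::= that S]
that west that west that that that that S west west => that west that west that that that that west S west west west   [S ::= west S west]
that west that west that that that that west S west west west => that west that west that that that that west eats west west west   [S ::= eats]

S => that S => that west S west => that west that S west => that west that west S west west => that west that west that S west west => that west that west that that S west west => that west that west that that that S west west => that west that west that that that that S west west => that west that west that that that that west S west west west => that west that west that that that that west eats west west west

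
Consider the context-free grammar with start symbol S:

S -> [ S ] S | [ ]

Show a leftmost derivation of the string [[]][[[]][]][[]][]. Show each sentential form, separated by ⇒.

S ⇒ [S]S ⇒ [[]]S ⇒ [[]][S]S ⇒ [[]][[S]S]S ⇒ [[]][[[]]S]S ⇒ [[]][[[]][]]S ⇒ [[]][[[]][]][S]S ⇒ [[]][[[]][]][[]]S ⇒ [[]][[[]][]][[]][]

S ⇒ [S]S   [S -> [ S ] S]
[S]S ⇒ [[]]S   [S -> [ ]]
[[]]S ⇒ [[]][S]S   [S -> [ S ] S]
[[]][S]S ⇒ [[]][[S]S]S   [S -> [ S ] S]
[[]][[S]S]S ⇒ [[]][[[]]S]S   [S -> [ ]]
[[]][[[]]S]S ⇒ [[]][[[]][]]S   [S -> [ ]]
[[]][[[]][]]S ⇒ [[]][[[]][]][S]S   [S -> [ S ] S]
[[]][[[]][]][S]S ⇒ [[]][[[]][]][[]]S   [S -> [ ]]
[[]][[[]][]][[]]S ⇒ [[]][[[]][]][[]][]   [S -> [ ]]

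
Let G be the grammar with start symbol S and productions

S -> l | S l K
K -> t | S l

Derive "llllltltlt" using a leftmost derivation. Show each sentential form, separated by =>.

S => SlK   [S -> S l K]
SlK => SlKlK   [S -> S l K]
SlKlK => SlKlKlK   [S -> S l K]
SlKlKlK => SlKlKlKlK   [S -> S l K]
SlKlKlKlK => llKlKlKlK   [S -> l]
llKlKlKlK => llSllKlKlK   [K -> S l]
llSllKlKlK => lllllKlKlK   [S -> l]
lllllKlKlK => llllltlKlK   [K -> t]
llllltlKlK => llllltltlK   [K -> t]
llllltltlK => llllltltlt   [K -> t]

S => SlK => SlKlK => SlKlKlK => SlKlKlKlK => llKlKlKlK => llSllKlKlK => lllllKlKlK => llllltlKlK => llllltltlK => llllltltlt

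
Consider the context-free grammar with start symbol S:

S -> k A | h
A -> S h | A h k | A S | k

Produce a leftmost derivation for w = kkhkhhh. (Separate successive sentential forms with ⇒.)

S ⇒ kA   [S -> k A]
kA ⇒ kAS   [A -> A S]
kAS ⇒ kASS   [A -> A S]
kASS ⇒ kASSS   [A -> A S]
kASSS ⇒ kAhkSSS   [A -> A h k]
kAhkSSS ⇒ kkhkSSS   [A -> k]
kkhkSSS ⇒ kkhkhSS   [S -> h]
kkhkhSS ⇒ kkhkhhS   [S -> h]
kkhkhhS ⇒ kkhkhhh   [S -> h]

S ⇒ kA ⇒ kAS ⇒ kASS ⇒ kASSS ⇒ kAhkSSS ⇒ kkhkSSS ⇒ kkhkhSS ⇒ kkhkhhS ⇒ kkhkhhh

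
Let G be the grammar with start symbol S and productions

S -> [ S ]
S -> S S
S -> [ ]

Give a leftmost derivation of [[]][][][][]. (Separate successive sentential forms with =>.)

S=>SS=>SSS=>[S]SS=>[[]]SS=>[[]]SSS=>[[]]SSSS=>[[]][]SSS=>[[]][][]SS=>[[]][][][]S=>[[]][][][][]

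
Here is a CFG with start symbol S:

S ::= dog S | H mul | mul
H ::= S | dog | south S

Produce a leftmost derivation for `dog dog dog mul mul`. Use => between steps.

S => dog S => dog dog S => dog dog dog S => dog dog dog H mul => dog dog dog S mul => dog dog dog mul mul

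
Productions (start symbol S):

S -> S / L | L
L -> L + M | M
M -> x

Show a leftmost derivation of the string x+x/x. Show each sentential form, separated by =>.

S => S/L   [S -> S / L]
S/L => L/L   [S -> L]
L/L => L+M/L   [L -> L + M]
L+M/L => M+M/L   [L -> M]
M+M/L => x+M/L   [M -> x]
x+M/L => x+x/L   [M -> x]
x+x/L => x+x/M   [L -> M]
x+x/M => x+x/x   [M -> x]

S=>S/L=>L/L=>L+M/L=>M+M/L=>x+M/L=>x+x/L=>x+x/M=>x+x/x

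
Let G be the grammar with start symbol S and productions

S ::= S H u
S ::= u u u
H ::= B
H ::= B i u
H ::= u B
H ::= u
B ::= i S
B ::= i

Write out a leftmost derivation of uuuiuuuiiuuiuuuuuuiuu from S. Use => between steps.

S => SHu => uuuHu => uuuBiuu => uuuiSiuu => uuuiSHuiuu => uuuiSHuHuiuu => uuuiSHuHuHuiuu => uuuiuuuHuHuHuiuu => uuuiuuuBiuuHuHuiuu => uuuiuuuiiuuHuHuiuu => uuuiuuuiiuuBuHuiuu => uuuiuuuiiuuiSuHuiuu => uuuiuuuiiuuiuuuuHuiuu => uuuiuuuiiuuiuuuuuuiuu

S => SHu   [S ::= S H u]
SHu => uuuHu   [S ::= u u u]
uuuHu => uuuBiuu   [H ::= B i u]
uuuBiuu => uuuiSiuu   [B ::= i S]
uuuiSiuu => uuuiSHuiuu   [S ::= S H u]
uuuiSHuiuu => uuuiSHuHuiuu   [S ::= S H u]
uuuiSHuHuiuu => uuuiSHuHuHuiuu   [S ::= S H u]
uuuiSHuHuHuiuu => uuuiuuuHuHuHuiuu   [S ::= u u u]
uuuiuuuHuHuHuiuu => uuuiuuuBiuuHuHuiuu   [H ::= B i u]
uuuiuuuBiuuHuHuiuu => uuuiuuuiiuuHuHuiuu   [B ::= i]
uuuiuuuiiuuHuHuiuu => uuuiuuuiiuuBuHuiuu   [H ::= B]
uuuiuuuiiuuBuHuiuu => uuuiuuuiiuuiSuHuiuu   [B ::= i S]
uuuiuuuiiuuiSuHuiuu => uuuiuuuiiuuiuuuuHuiuu   [S ::= u u u]
uuuiuuuiiuuiuuuuHuiuu => uuuiuuuiiuuiuuuuuuiuu   [H ::= u]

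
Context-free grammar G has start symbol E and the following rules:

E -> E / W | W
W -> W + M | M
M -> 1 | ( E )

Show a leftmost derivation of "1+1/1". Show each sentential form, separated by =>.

E=>E/W=>W/W=>W+M/W=>M+M/W=>1+M/W=>1+1/W=>1+1/M=>1+1/1

E => E/W   [E -> E / W]
E/W => W/W   [E -> W]
W/W => W+M/W   [W -> W + M]
W+M/W => M+M/W   [W -> M]
M+M/W => 1+M/W   [M -> 1]
1+M/W => 1+1/W   [M -> 1]
1+1/W => 1+1/M   [W -> M]
1+1/M => 1+1/1   [M -> 1]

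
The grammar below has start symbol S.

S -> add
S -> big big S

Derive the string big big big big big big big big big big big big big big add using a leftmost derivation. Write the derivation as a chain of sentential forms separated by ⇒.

S ⇒ big big S ⇒ big big big big S ⇒ big big big big big big S ⇒ big big big big big big big big S ⇒ big big big big big big big big big big S ⇒ big big big big big big big big big big big big S ⇒ big big big big big big big big big big big big big big S ⇒ big big big big big big big big big big big big big big add

S ⇒ big big S   [S -> big big S]
big big S ⇒ big big big big S   [S -> big big S]
big big big big S ⇒ big big big big big big S   [S -> big big S]
big big big big big big S ⇒ big big big big big big big big S   [S -> big big S]
big big big big big big big big S ⇒ big big big big big big big big big big S   [S -> big big S]
big big big big big big big big big big S ⇒ big big big big big big big big big big big big S   [S -> big big S]
big big big big big big big big big big big big S ⇒ big big big big big big big big big big big big big big S   [S -> big big S]
big big big big big big big big big big big big big big S ⇒ big big big big big big big big big big big big big big add   [S -> add]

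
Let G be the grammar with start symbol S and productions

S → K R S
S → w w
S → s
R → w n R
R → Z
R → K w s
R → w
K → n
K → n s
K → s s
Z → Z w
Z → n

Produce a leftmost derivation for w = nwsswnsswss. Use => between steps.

S => KRS   [S → K R S]
KRS => nRS   [K → n]
nRS => nwS   [R → w]
nwS => nwKRS   [S → K R S]
nwKRS => nwssRS   [K → s s]
nwssRS => nwsswnRS   [R → w n R]
nwsswnRS => nwsswnKwsS   [R → K w s]
nwsswnKwsS => nwsswnsswsS   [K → s s]
nwsswnsswsS => nwsswnsswss   [S → s]

S => KRS => nRS => nwS => nwKRS => nwssRS => nwsswnRS => nwsswnKwsS => nwsswnsswsS => nwsswnsswss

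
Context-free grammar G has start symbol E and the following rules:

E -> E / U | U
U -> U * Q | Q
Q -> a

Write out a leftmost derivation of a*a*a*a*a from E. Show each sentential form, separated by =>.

E => U => U*Q => U*Q*Q => U*Q*Q*Q => U*Q*Q*Q*Q => Q*Q*Q*Q*Q => a*Q*Q*Q*Q => a*a*Q*Q*Q => a*a*a*Q*Q => a*a*a*a*Q => a*a*a*a*a

E => U   [E -> U]
U => U*Q   [U -> U * Q]
U*Q => U*Q*Q   [U -> U * Q]
U*Q*Q => U*Q*Q*Q   [U -> U * Q]
U*Q*Q*Q => U*Q*Q*Q*Q   [U -> U * Q]
U*Q*Q*Q*Q => Q*Q*Q*Q*Q   [U -> Q]
Q*Q*Q*Q*Q => a*Q*Q*Q*Q   [Q -> a]
a*Q*Q*Q*Q => a*a*Q*Q*Q   [Q -> a]
a*a*Q*Q*Q => a*a*a*Q*Q   [Q -> a]
a*a*a*Q*Q => a*a*a*a*Q   [Q -> a]
a*a*a*a*Q => a*a*a*a*a   [Q -> a]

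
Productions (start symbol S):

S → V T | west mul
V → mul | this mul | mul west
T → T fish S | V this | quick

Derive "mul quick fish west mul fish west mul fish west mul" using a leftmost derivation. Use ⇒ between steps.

S ⇒ V T ⇒ mul T ⇒ mul T fish S ⇒ mul T fish S fish S ⇒ mul T fish S fish S fish S ⇒ mul quick fish S fish S fish S ⇒ mul quick fish west mul fish S fish S ⇒ mul quick fish west mul fish west mul fish S ⇒ mul quick fish west mul fish west mul fish west mul

S ⇒ V T   [S → V T]
V T ⇒ mul T   [V → mul]
mul T ⇒ mul T fish S   [T → T fish S]
mul T fish S ⇒ mul T fish S fish S   [T → T fish S]
mul T fish S fish S ⇒ mul T fish S fish S fish S   [T → T fish S]
mul T fish S fish S fish S ⇒ mul quick fish S fish S fish S   [T → quick]
mul quick fish S fish S fish S ⇒ mul quick fish west mul fish S fish S   [S → west mul]
mul quick fish west mul fish S fish S ⇒ mul quick fish west mul fish west mul fish S   [S → west mul]
mul quick fish west mul fish west mul fish S ⇒ mul quick fish west mul fish west mul fish west mul   [S → west mul]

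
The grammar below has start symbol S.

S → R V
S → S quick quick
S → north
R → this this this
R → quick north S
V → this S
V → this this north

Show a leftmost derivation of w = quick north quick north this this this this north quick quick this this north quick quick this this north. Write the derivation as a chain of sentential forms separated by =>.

S => R V => quick north S V => quick north S quick quick V => quick north R V quick quick V => quick north quick north S V quick quick V => quick north quick north S quick quick V quick quick V => quick north quick north R V quick quick V quick quick V => quick north quick north this this this V quick quick V quick quick V => quick north quick north this this this this S quick quick V quick quick V => quick north quick north this this this this north quick quick V quick quick V => quick north quick north this this this this north quick quick this this north quick quick V => quick north quick north this this this this north quick quick this this north quick quick this this north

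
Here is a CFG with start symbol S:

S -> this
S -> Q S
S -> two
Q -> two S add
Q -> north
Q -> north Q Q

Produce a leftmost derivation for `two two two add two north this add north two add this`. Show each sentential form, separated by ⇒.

S ⇒ Q S ⇒ two S add S ⇒ two Q S add S ⇒ two two S add S add S ⇒ two two two add S add S ⇒ two two two add Q S add S ⇒ two two two add two S add S add S ⇒ two two two add two Q S add S add S ⇒ two two two add two north S add S add S ⇒ two two two add two north this add S add S ⇒ two two two add two north this add Q S add S ⇒ two two two add two north this add north S add S ⇒ two two two add two north this add north two add S ⇒ two two two add two north this add north two add this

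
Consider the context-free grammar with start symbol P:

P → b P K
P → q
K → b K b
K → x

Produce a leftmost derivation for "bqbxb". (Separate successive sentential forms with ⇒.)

P ⇒ bPK ⇒ bqK ⇒ bqbKb ⇒ bqbxb

P ⇒ bPK   [P → b P K]
bPK ⇒ bqK   [P → q]
bqK ⇒ bqbKb   [K → b K b]
bqbKb ⇒ bqbxb   [K → x]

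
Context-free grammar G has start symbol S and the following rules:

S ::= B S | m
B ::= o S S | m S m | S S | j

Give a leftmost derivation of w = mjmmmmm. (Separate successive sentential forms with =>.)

S => BS   [S ::= B S]
BS => mSmS   [B ::= m S m]
mSmS => mBSmS   [S ::= B S]
mBSmS => mSSSmS   [B ::= S S]
mSSSmS => mBSSSmS   [S ::= B S]
mBSSSmS => mjSSSmS   [B ::= j]
mjSSSmS => mjmSSmS   [S ::= m]
mjmSSmS => mjmmSmS   [S ::= m]
mjmmSmS => mjmmmmS   [S ::= m]
mjmmmmS => mjmmmmm   [S ::= m]

S=>BS=>mSmS=>mBSmS=>mSSSmS=>mBSSSmS=>mjSSSmS=>mjmSSmS=>mjmmSmS=>mjmmmmS=>mjmmmmm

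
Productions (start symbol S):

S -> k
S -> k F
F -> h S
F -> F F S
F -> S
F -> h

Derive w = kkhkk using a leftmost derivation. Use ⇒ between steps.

S ⇒ kF ⇒ kFFS ⇒ kSFS ⇒ kkFFS ⇒ kkhFS ⇒ kkhSS ⇒ kkhkS ⇒ kkhkk

S ⇒ kF   [S -> k F]
kF ⇒ kFFS   [F -> F F S]
kFFS ⇒ kSFS   [F -> S]
kSFS ⇒ kkFFS   [S -> k F]
kkFFS ⇒ kkhFS   [F -> h]
kkhFS ⇒ kkhSS   [F -> S]
kkhSS ⇒ kkhkS   [S -> k]
kkhkS ⇒ kkhkk   [S -> k]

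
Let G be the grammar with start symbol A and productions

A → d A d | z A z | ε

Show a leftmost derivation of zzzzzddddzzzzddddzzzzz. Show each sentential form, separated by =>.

A => zAz => zzAzz => zzzAzzz => zzzzAzzzz => zzzzzAzzzzz => zzzzzdAdzzzzz => zzzzzddAddzzzzz => zzzzzdddAdddzzzzz => zzzzzddddAddddzzzzz => zzzzzddddzAzddddzzzzz => zzzzzddddzzAzzddddzzzzz => zzzzzddddzzzzddddzzzzz

A => zAz   [A → z A z]
zAz => zzAzz   [A → z A z]
zzAzz => zzzAzzz   [A → z A z]
zzzAzzz => zzzzAzzzz   [A → z A z]
zzzzAzzzz => zzzzzAzzzzz   [A → z A z]
zzzzzAzzzzz => zzzzzdAdzzzzz   [A → d A d]
zzzzzdAdzzzzz => zzzzzddAddzzzzz   [A → d A d]
zzzzzddAddzzzzz => zzzzzdddAdddzzzzz   [A → d A d]
zzzzzdddAdddzzzzz => zzzzzddddAddddzzzzz   [A → d A d]
zzzzzddddAddddzzzzz => zzzzzddddzAzddddzzzzz   [A → z A z]
zzzzzddddzAzddddzzzzz => zzzzzddddzzAzzddddzzzzz   [A → z A z]
zzzzzddddzzAzzddddzzzzz => zzzzzddddzzzzddddzzzzz   [A → ε]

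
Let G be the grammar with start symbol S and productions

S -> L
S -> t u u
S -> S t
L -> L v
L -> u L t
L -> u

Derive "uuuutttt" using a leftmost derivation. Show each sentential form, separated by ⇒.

S ⇒ St   [S -> S t]
St ⇒ Lt   [S -> L]
Lt ⇒ uLtt   [L -> u L t]
uLtt ⇒ uuLttt   [L -> u L t]
uuLttt ⇒ uuuLtttt   [L -> u L t]
uuuLtttt ⇒ uuuutttt   [L -> u]

S⇒St⇒Lt⇒uLtt⇒uuLttt⇒uuuLtttt⇒uuuutttt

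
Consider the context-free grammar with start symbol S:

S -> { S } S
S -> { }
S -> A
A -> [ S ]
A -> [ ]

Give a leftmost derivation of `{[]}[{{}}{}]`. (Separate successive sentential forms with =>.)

S => {S}S   [S -> { S } S]
{S}S => {A}S   [S -> A]
{A}S => {[]}S   [A -> [ ]]
{[]}S => {[]}A   [S -> A]
{[]}A => {[]}[S]   [A -> [ S ]]
{[]}[S] => {[]}[{S}S]   [S -> { S } S]
{[]}[{S}S] => {[]}[{{}}S]   [S -> { }]
{[]}[{{}}S] => {[]}[{{}}{}]   [S -> { }]

S => {S}S => {A}S => {[]}S => {[]}A => {[]}[S] => {[]}[{S}S] => {[]}[{{}}S] => {[]}[{{}}{}]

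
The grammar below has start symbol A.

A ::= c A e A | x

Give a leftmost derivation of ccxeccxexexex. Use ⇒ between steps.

A ⇒ cAeA   [A ::= c A e A]
cAeA ⇒ ccAeAeA   [A ::= c A e A]
ccAeAeA ⇒ ccxeAeA   [A ::= x]
ccxeAeA ⇒ ccxecAeAeA   [A ::= c A e A]
ccxecAeAeA ⇒ ccxeccAeAeAeA   [A ::= c A e A]
ccxeccAeAeAeA ⇒ ccxeccxeAeAeA   [A ::= x]
ccxeccxeAeAeA ⇒ ccxeccxexeAeA   [A ::= x]
ccxeccxexeAeA ⇒ ccxeccxexexeA   [A ::= x]
ccxeccxexexeA ⇒ ccxeccxexexex   [A ::= x]

A ⇒ cAeA ⇒ ccAeAeA ⇒ ccxeAeA ⇒ ccxecAeAeA ⇒ ccxeccAeAeAeA ⇒ ccxeccxeAeAeA ⇒ ccxeccxexeAeA ⇒ ccxeccxexexeA ⇒ ccxeccxexexex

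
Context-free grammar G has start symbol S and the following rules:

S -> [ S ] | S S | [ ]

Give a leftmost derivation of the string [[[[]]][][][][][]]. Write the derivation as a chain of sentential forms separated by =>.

S=>[S]=>[SS]=>[SSS]=>[SSSS]=>[SSSSS]=>[SSSSSS]=>[[S]SSSSS]=>[[[S]]SSSSS]=>[[[[]]]SSSSS]=>[[[[]]][]SSSS]=>[[[[]]][][]SSS]=>[[[[]]][][][]SS]=>[[[[]]][][][][]S]=>[[[[]]][][][][][]]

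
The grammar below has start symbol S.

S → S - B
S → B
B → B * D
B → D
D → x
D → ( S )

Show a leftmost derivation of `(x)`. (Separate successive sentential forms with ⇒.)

S⇒B⇒D⇒(S)⇒(B)⇒(D)⇒(x)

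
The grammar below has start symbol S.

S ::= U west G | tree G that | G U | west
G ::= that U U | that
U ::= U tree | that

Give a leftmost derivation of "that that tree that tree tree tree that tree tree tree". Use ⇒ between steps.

S ⇒ G U ⇒ that U U U ⇒ that U tree U U ⇒ that that tree U U ⇒ that that tree U tree U ⇒ that that tree U tree tree U ⇒ that that tree U tree tree tree U ⇒ that that tree that tree tree tree U ⇒ that that tree that tree tree tree U tree ⇒ that that tree that tree tree tree U tree tree ⇒ that that tree that tree tree tree U tree tree tree ⇒ that that tree that tree tree tree that tree tree tree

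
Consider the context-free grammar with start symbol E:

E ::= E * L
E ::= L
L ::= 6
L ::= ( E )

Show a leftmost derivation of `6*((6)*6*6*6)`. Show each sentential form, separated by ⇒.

E ⇒ E*L   [E ::= E * L]
E*L ⇒ L*L   [E ::= L]
L*L ⇒ 6*L   [L ::= 6]
6*L ⇒ 6*(E)   [L ::= ( E )]
6*(E) ⇒ 6*(E*L)   [E ::= E * L]
6*(E*L) ⇒ 6*(E*L*L)   [E ::= E * L]
6*(E*L*L) ⇒ 6*(E*L*L*L)   [E ::= E * L]
6*(E*L*L*L) ⇒ 6*(L*L*L*L)   [E ::= L]
6*(L*L*L*L) ⇒ 6*((E)*L*L*L)   [L ::= ( E )]
6*((E)*L*L*L) ⇒ 6*((L)*L*L*L)   [E ::= L]
6*((L)*L*L*L) ⇒ 6*((6)*L*L*L)   [L ::= 6]
6*((6)*L*L*L) ⇒ 6*((6)*6*L*L)   [L ::= 6]
6*((6)*6*L*L) ⇒ 6*((6)*6*6*L)   [L ::= 6]
6*((6)*6*6*L) ⇒ 6*((6)*6*6*6)   [L ::= 6]

E⇒E*L⇒L*L⇒6*L⇒6*(E)⇒6*(E*L)⇒6*(E*L*L)⇒6*(E*L*L*L)⇒6*(L*L*L*L)⇒6*((E)*L*L*L)⇒6*((L)*L*L*L)⇒6*((6)*L*L*L)⇒6*((6)*6*L*L)⇒6*((6)*6*6*L)⇒6*((6)*6*6*6)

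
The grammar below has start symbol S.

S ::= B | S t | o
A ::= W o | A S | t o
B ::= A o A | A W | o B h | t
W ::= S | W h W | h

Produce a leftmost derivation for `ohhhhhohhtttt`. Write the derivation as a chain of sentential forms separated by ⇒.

S⇒St⇒Stt⇒Sttt⇒Stttt⇒Btttt⇒oBhtttt⇒oAWhtttt⇒oWoWhtttt⇒oWhWoWhtttt⇒oWhWhWoWhtttt⇒ohhWhWoWhtttt⇒ohhhhWoWhtttt⇒ohhhhhoWhtttt⇒ohhhhhohhtttt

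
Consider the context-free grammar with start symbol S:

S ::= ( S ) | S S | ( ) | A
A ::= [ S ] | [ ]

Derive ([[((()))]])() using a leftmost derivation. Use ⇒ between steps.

S ⇒ SS ⇒ (S)S ⇒ (A)S ⇒ ([S])S ⇒ ([A])S ⇒ ([[S]])S ⇒ ([[(S)]])S ⇒ ([[((S))]])S ⇒ ([[((()))]])S ⇒ ([[((()))]])()

S ⇒ SS   [S ::= S S]
SS ⇒ (S)S   [S ::= ( S )]
(S)S ⇒ (A)S   [S ::= A]
(A)S ⇒ ([S])S   [A ::= [ S ]]
([S])S ⇒ ([A])S   [S ::= A]
([A])S ⇒ ([[S]])S   [A ::= [ S ]]
([[S]])S ⇒ ([[(S)]])S   [S ::= ( S )]
([[(S)]])S ⇒ ([[((S))]])S   [S ::= ( S )]
([[((S))]])S ⇒ ([[((()))]])S   [S ::= ( )]
([[((()))]])S ⇒ ([[((()))]])()   [S ::= ( )]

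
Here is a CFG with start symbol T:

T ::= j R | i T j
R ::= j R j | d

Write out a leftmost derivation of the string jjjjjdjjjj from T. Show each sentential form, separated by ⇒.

T ⇒ jR ⇒ jjRj ⇒ jjjRjj ⇒ jjjjRjjj ⇒ jjjjjRjjjj ⇒ jjjjjdjjjj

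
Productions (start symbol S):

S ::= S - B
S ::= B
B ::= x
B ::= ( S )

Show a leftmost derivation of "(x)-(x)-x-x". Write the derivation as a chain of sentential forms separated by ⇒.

S ⇒ S-B ⇒ S-B-B ⇒ S-B-B-B ⇒ B-B-B-B ⇒ (S)-B-B-B ⇒ (B)-B-B-B ⇒ (x)-B-B-B ⇒ (x)-(S)-B-B ⇒ (x)-(B)-B-B ⇒ (x)-(x)-B-B ⇒ (x)-(x)-x-B ⇒ (x)-(x)-x-x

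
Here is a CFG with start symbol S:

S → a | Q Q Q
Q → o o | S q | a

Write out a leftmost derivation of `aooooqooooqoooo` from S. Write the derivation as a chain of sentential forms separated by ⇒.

S ⇒ QQQ   [S → Q Q Q]
QQQ ⇒ SqQQ   [Q → S q]
SqQQ ⇒ QQQqQQ   [S → Q Q Q]
QQQqQQ ⇒ SqQQqQQ   [Q → S q]
SqQQqQQ ⇒ QQQqQQqQQ   [S → Q Q Q]
QQQqQQqQQ ⇒ aQQqQQqQQ   [Q → a]
aQQqQQqQQ ⇒ aooQqQQqQQ   [Q → o o]
aooQqQQqQQ ⇒ aooooqQQqQQ   [Q → o o]
aooooqQQqQQ ⇒ aooooqooQqQQ   [Q → o o]
aooooqooQqQQ ⇒ aooooqooooqQQ   [Q → o o]
aooooqooooqQQ ⇒ aooooqooooqooQ   [Q → o o]
aooooqooooqooQ ⇒ aooooqooooqoooo   [Q → o o]

S ⇒ QQQ ⇒ SqQQ ⇒ QQQqQQ ⇒ SqQQqQQ ⇒ QQQqQQqQQ ⇒ aQQqQQqQQ ⇒ aooQqQQqQQ ⇒ aooooqQQqQQ ⇒ aooooqooQqQQ ⇒ aooooqooooqQQ ⇒ aooooqooooqooQ ⇒ aooooqooooqoooo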